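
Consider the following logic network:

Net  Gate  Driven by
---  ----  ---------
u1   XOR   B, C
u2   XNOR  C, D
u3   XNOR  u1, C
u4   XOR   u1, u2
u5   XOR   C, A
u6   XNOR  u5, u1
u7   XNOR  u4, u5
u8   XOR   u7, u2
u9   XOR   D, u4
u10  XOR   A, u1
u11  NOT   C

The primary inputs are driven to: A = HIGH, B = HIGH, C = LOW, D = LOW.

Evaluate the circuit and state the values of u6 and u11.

u1 = B XOR C = HIGH XOR LOW = HIGH
u5 = C XOR A = LOW XOR HIGH = HIGH
u6 = u5 XNOR u1 = HIGH XNOR HIGH = HIGH
u11 = NOT C = NOT LOW = HIGH

u6 = HIGH  u11 = HIGH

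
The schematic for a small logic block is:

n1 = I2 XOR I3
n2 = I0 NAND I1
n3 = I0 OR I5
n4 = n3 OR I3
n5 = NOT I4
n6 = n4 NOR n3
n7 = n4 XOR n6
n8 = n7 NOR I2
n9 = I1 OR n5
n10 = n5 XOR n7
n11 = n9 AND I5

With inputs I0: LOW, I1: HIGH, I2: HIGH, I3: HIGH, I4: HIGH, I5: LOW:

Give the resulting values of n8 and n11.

n3 = I0 OR I5 = LOW OR LOW = LOW
n4 = n3 OR I3 = LOW OR HIGH = HIGH
n5 = NOT I4 = NOT HIGH = LOW
n6 = n4 NOR n3 = HIGH NOR LOW = LOW
n7 = n4 XOR n6 = HIGH XOR LOW = HIGH
n8 = n7 NOR I2 = HIGH NOR HIGH = LOW
n9 = I1 OR n5 = HIGH OR LOW = HIGH
n11 = n9 AND I5 = HIGH AND LOW = LOW

n8 = LOW  n11 = LOW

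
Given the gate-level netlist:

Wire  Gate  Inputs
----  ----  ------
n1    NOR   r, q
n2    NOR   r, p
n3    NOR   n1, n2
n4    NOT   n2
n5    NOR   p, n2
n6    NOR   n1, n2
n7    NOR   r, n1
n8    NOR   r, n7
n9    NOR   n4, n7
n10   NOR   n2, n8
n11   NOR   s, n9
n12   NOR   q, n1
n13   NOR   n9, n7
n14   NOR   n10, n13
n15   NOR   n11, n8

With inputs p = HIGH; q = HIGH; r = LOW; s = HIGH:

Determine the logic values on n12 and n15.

n12 = LOW  n15 = HIGH

n1 = r NOR q = LOW NOR HIGH = LOW
n2 = r NOR p = LOW NOR HIGH = LOW
n4 = NOT n2 = NOT LOW = HIGH
n7 = r NOR n1 = LOW NOR LOW = HIGH
n8 = r NOR n7 = LOW NOR HIGH = LOW
n9 = n4 NOR n7 = HIGH NOR HIGH = LOW
n11 = s NOR n9 = HIGH NOR LOW = LOW
n12 = q NOR n1 = HIGH NOR LOW = LOW
n15 = n11 NOR n8 = LOW NOR LOW = HIGH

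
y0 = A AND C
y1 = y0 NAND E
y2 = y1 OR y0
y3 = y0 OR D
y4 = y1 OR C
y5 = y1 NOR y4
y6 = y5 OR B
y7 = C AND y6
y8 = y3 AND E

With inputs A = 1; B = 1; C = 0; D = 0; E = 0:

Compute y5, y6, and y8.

y0 = A AND C = 1 AND 0 = 0
y1 = y0 NAND E = 0 NAND 0 = 1
y3 = y0 OR D = 0 OR 0 = 0
y4 = y1 OR C = 1 OR 0 = 1
y5 = y1 NOR y4 = 1 NOR 1 = 0
y6 = y5 OR B = 0 OR 1 = 1
y8 = y3 AND E = 0 AND 0 = 0

y5 = 0; y6 = 1; y8 = 0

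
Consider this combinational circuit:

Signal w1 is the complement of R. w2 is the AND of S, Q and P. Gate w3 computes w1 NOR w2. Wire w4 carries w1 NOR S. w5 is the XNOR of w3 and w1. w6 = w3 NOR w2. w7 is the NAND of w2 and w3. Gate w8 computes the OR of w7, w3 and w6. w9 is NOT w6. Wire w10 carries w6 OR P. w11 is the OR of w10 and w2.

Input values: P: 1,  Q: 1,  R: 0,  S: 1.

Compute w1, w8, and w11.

w1 = NOT R = NOT 0 = 1
w2 = S AND Q AND P = 1 AND 1 AND 1 = 1
w3 = w1 NOR w2 = 1 NOR 1 = 0
w6 = w3 NOR w2 = 0 NOR 1 = 0
w7 = w2 NAND w3 = 1 NAND 0 = 1
w8 = w7 OR w3 OR w6 = 1 OR 0 OR 0 = 1
w10 = w6 OR P = 0 OR 1 = 1
w11 = w10 OR w2 = 1 OR 1 = 1

w1 = 1; w8 = 1; w11 = 1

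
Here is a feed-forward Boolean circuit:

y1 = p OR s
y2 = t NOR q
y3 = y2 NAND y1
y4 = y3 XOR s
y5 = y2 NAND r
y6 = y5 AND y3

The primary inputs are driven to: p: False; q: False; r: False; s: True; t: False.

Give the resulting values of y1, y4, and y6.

y1 = p OR s = False OR True = True
y2 = t NOR q = False NOR False = True
y3 = y2 NAND y1 = True NAND True = False
y4 = y3 XOR s = False XOR True = True
y5 = y2 NAND r = True NAND False = True
y6 = y5 AND y3 = True AND False = False

y1 = True  y4 = True  y6 = False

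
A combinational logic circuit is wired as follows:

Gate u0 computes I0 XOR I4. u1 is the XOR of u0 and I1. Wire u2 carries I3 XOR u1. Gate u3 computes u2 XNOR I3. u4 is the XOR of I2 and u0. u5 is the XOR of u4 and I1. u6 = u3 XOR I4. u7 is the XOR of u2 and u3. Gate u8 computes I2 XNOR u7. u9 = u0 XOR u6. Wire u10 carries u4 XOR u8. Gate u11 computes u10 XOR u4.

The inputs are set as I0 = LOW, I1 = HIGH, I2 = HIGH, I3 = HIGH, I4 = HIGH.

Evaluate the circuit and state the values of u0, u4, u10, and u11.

u0 = I0 XOR I4 = LOW XOR HIGH = HIGH
u1 = u0 XOR I1 = HIGH XOR HIGH = LOW
u2 = I3 XOR u1 = HIGH XOR LOW = HIGH
u3 = u2 XNOR I3 = HIGH XNOR HIGH = HIGH
u4 = I2 XOR u0 = HIGH XOR HIGH = LOW
u7 = u2 XOR u3 = HIGH XOR HIGH = LOW
u8 = I2 XNOR u7 = HIGH XNOR LOW = LOW
u10 = u4 XOR u8 = LOW XOR LOW = LOW
u11 = u10 XOR u4 = LOW XOR LOW = LOW

u0 = HIGH  u4 = LOW  u10 = LOW  u11 = LOW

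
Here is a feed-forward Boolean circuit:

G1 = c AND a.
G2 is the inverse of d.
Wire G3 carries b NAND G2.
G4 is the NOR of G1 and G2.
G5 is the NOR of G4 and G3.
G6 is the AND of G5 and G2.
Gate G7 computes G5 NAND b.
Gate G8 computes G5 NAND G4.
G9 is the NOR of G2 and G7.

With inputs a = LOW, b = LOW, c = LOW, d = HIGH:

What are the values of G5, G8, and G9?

G1 = c AND a = LOW AND LOW = LOW
G2 = NOT d = NOT HIGH = LOW
G3 = b NAND G2 = LOW NAND LOW = HIGH
G4 = G1 NOR G2 = LOW NOR LOW = HIGH
G5 = G4 NOR G3 = HIGH NOR HIGH = LOW
G7 = G5 NAND b = LOW NAND LOW = HIGH
G8 = G5 NAND G4 = LOW NAND HIGH = HIGH
G9 = G2 NOR G7 = LOW NOR HIGH = LOW

G5 = LOW, G8 = HIGH, G9 = LOW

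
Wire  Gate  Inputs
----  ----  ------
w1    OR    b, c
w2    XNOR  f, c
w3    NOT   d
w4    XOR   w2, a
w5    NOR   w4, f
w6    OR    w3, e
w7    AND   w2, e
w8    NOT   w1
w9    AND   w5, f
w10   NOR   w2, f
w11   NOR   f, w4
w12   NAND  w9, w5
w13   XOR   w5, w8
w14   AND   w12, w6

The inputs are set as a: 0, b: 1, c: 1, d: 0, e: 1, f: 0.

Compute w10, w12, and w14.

w10 = 1  w12 = 1  w14 = 1

w2 = f XNOR c = 0 XNOR 1 = 0
w3 = NOT d = NOT 0 = 1
w4 = w2 XOR a = 0 XOR 0 = 0
w5 = w4 NOR f = 0 NOR 0 = 1
w6 = w3 OR e = 1 OR 1 = 1
w9 = w5 AND f = 1 AND 0 = 0
w10 = w2 NOR f = 0 NOR 0 = 1
w12 = w9 NAND w5 = 0 NAND 1 = 1
w14 = w12 AND w6 = 1 AND 1 = 1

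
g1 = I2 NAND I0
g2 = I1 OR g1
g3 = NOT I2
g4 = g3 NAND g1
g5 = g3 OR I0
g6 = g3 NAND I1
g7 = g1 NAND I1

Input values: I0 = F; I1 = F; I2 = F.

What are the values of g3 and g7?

g3 = T, g7 = T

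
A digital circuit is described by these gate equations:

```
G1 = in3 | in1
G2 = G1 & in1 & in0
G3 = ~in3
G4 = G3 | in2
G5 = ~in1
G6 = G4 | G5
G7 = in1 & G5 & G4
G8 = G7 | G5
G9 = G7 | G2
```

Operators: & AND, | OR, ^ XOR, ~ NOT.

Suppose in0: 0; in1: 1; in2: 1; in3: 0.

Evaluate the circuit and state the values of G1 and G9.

G1 = 1; G9 = 0

G1 = in3 OR in1 = 0 OR 1 = 1
G2 = G1 AND in1 AND in0 = 1 AND 1 AND 0 = 0
G3 = NOT in3 = NOT 0 = 1
G4 = G3 OR in2 = 1 OR 1 = 1
G5 = NOT in1 = NOT 1 = 0
G7 = in1 AND G5 AND G4 = 1 AND 0 AND 1 = 0
G9 = G7 OR G2 = 0 OR 0 = 0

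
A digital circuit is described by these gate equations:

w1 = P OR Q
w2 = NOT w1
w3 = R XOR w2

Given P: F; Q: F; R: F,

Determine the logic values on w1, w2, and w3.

w1 = F; w2 = T; w3 = T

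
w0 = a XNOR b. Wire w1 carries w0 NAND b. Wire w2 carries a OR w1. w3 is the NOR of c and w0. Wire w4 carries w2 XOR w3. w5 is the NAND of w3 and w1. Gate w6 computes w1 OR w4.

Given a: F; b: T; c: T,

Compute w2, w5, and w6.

w2 = T, w5 = T, w6 = T

w0 = a XNOR b = F XNOR T = F
w1 = w0 NAND b = F NAND T = T
w2 = a OR w1 = F OR T = T
w3 = c NOR w0 = T NOR F = F
w4 = w2 XOR w3 = T XOR F = T
w5 = w3 NAND w1 = F NAND T = T
w6 = w1 OR w4 = T OR T = T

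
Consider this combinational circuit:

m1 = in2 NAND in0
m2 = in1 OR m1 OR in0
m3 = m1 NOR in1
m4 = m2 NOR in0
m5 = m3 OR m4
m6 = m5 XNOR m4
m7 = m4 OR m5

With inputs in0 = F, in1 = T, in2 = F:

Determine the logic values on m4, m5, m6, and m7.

m4 = F  m5 = F  m6 = T  m7 = F

m1 = in2 NAND in0 = F NAND F = T
m2 = in1 OR m1 OR in0 = T OR T OR F = T
m3 = m1 NOR in1 = T NOR T = F
m4 = m2 NOR in0 = T NOR F = F
m5 = m3 OR m4 = F OR F = F
m6 = m5 XNOR m4 = F XNOR F = T
m7 = m4 OR m5 = F OR F = F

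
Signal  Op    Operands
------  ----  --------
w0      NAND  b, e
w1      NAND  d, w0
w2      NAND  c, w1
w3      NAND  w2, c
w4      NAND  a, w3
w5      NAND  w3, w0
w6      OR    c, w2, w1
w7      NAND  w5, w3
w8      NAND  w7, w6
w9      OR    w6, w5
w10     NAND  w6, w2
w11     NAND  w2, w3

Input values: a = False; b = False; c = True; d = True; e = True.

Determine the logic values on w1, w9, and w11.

w0 = b NAND e = False NAND True = True
w1 = d NAND w0 = True NAND True = False
w2 = c NAND w1 = True NAND False = True
w3 = w2 NAND c = True NAND True = False
w5 = w3 NAND w0 = False NAND True = True
w6 = c OR w2 OR w1 = True OR True OR False = True
w9 = w6 OR w5 = True OR True = True
w11 = w2 NAND w3 = True NAND False = True

w1 = False, w9 = True, w11 = True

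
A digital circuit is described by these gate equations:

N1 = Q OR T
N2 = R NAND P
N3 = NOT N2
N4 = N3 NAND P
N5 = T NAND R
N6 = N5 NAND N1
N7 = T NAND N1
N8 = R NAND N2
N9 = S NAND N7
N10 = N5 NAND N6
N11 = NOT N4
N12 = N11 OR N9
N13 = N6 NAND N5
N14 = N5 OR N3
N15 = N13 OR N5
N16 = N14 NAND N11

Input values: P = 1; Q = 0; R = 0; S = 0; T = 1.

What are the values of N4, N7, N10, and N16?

N4 = 1, N7 = 0, N10 = 1, N16 = 1

N1 = Q OR T = 0 OR 1 = 1
N2 = R NAND P = 0 NAND 1 = 1
N3 = NOT N2 = NOT 1 = 0
N4 = N3 NAND P = 0 NAND 1 = 1
N5 = T NAND R = 1 NAND 0 = 1
N6 = N5 NAND N1 = 1 NAND 1 = 0
N7 = T NAND N1 = 1 NAND 1 = 0
N10 = N5 NAND N6 = 1 NAND 0 = 1
N11 = NOT N4 = NOT 1 = 0
N14 = N5 OR N3 = 1 OR 0 = 1
N16 = N14 NAND N11 = 1 NAND 0 = 1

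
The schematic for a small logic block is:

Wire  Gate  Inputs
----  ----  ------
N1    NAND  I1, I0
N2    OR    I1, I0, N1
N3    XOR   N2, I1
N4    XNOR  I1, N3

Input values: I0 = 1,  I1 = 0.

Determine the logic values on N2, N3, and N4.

N2 = 1, N3 = 1, N4 = 0

N1 = I1 NAND I0 = 0 NAND 1 = 1
N2 = I1 OR I0 OR N1 = 0 OR 1 OR 1 = 1
N3 = N2 XOR I1 = 1 XOR 0 = 1
N4 = I1 XNOR N3 = 0 XNOR 1 = 0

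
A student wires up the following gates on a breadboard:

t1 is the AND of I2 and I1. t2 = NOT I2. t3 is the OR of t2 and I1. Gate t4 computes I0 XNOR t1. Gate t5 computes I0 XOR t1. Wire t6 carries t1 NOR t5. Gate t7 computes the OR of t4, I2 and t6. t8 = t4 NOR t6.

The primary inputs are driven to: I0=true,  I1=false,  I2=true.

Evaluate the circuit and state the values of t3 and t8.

t3 = false  t8 = true

t1 = I2 AND I1 = true AND false = false
t2 = NOT I2 = NOT true = false
t3 = t2 OR I1 = false OR false = false
t4 = I0 XNOR t1 = true XNOR false = false
t5 = I0 XOR t1 = true XOR false = true
t6 = t1 NOR t5 = false NOR true = false
t8 = t4 NOR t6 = false NOR false = true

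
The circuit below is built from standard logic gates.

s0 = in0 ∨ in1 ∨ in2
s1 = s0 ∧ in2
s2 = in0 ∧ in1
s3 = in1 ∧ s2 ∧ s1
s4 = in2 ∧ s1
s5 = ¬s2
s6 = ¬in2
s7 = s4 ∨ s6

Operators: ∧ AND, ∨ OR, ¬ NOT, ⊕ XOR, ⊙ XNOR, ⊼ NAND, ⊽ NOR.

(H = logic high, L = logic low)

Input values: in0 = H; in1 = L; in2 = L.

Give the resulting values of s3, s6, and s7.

s3 = L; s6 = H; s7 = H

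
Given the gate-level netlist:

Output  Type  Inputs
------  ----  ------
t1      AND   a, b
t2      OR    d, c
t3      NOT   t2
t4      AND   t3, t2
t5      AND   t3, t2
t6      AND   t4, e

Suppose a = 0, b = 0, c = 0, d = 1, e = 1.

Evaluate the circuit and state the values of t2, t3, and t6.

t2 = 1; t3 = 0; t6 = 0

t2 = d OR c = 1 OR 0 = 1
t3 = NOT t2 = NOT 1 = 0
t4 = t3 AND t2 = 0 AND 1 = 0
t6 = t4 AND e = 0 AND 1 = 0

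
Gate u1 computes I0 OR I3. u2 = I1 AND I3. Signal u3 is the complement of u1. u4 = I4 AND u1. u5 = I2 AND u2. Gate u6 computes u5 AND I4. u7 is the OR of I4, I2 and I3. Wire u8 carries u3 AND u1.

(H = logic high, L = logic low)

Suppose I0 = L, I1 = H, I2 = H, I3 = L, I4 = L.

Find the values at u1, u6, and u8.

u1 = L  u6 = L  u8 = L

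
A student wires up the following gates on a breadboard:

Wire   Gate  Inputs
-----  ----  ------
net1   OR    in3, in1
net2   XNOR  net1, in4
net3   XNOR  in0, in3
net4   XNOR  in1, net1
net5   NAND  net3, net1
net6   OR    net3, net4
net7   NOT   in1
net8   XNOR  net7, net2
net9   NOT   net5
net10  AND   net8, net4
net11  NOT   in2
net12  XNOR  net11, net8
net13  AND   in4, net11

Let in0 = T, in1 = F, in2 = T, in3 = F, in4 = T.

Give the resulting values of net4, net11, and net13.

net4 = T; net11 = F; net13 = F

net1 = in3 OR in1 = F OR F = F
net4 = in1 XNOR net1 = F XNOR F = T
net11 = NOT in2 = NOT T = F
net13 = in4 AND net11 = T AND F = F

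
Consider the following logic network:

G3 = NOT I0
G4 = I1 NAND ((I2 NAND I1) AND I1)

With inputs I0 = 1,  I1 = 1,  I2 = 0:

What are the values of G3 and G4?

G3 = NOT 1 = 0
G4 = 1 NAND ((0 NAND 1) AND 1) = 0

G3 = 0  G4 = 0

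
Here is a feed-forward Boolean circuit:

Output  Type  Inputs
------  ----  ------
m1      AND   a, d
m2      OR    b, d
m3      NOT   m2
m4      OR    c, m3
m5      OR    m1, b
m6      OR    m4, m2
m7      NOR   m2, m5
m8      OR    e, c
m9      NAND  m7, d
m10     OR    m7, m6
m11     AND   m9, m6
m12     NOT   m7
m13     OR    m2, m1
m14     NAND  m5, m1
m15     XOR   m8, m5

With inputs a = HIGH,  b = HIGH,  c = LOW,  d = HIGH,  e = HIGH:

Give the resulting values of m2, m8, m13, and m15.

m1 = a AND d = HIGH AND HIGH = HIGH
m2 = b OR d = HIGH OR HIGH = HIGH
m5 = m1 OR b = HIGH OR HIGH = HIGH
m8 = e OR c = HIGH OR LOW = HIGH
m13 = m2 OR m1 = HIGH OR HIGH = HIGH
m15 = m8 XOR m5 = HIGH XOR HIGH = LOW

m2 = HIGH, m8 = HIGH, m13 = HIGH, m15 = LOW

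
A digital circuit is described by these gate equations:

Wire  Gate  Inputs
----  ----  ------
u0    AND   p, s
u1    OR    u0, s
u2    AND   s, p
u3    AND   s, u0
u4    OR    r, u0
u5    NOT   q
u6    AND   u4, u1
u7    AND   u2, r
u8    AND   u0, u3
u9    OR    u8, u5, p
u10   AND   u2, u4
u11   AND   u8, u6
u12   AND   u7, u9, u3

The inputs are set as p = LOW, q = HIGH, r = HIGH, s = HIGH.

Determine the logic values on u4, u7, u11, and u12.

u0 = p AND s = LOW AND HIGH = LOW
u1 = u0 OR s = LOW OR HIGH = HIGH
u2 = s AND p = HIGH AND LOW = LOW
u3 = s AND u0 = HIGH AND LOW = LOW
u4 = r OR u0 = HIGH OR LOW = HIGH
u5 = NOT q = NOT HIGH = LOW
u6 = u4 AND u1 = HIGH AND HIGH = HIGH
u7 = u2 AND r = LOW AND HIGH = LOW
u8 = u0 AND u3 = LOW AND LOW = LOW
u9 = u8 OR u5 OR p = LOW OR LOW OR LOW = LOW
u11 = u8 AND u6 = LOW AND HIGH = LOW
u12 = u7 AND u9 AND u3 = LOW AND LOW AND LOW = LOW

u4 = HIGH, u7 = LOW, u11 = LOW, u12 = LOW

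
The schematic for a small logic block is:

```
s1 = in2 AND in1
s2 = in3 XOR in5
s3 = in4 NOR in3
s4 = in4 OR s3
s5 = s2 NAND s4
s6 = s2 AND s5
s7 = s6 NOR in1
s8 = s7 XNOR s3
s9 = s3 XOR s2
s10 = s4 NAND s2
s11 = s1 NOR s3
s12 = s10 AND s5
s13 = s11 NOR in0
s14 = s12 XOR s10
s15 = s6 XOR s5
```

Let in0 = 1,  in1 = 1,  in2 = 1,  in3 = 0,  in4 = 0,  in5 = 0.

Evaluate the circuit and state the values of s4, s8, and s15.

s2 = in3 XOR in5 = 0 XOR 0 = 0
s3 = in4 NOR in3 = 0 NOR 0 = 1
s4 = in4 OR s3 = 0 OR 1 = 1
s5 = s2 NAND s4 = 0 NAND 1 = 1
s6 = s2 AND s5 = 0 AND 1 = 0
s7 = s6 NOR in1 = 0 NOR 1 = 0
s8 = s7 XNOR s3 = 0 XNOR 1 = 0
s15 = s6 XOR s5 = 0 XOR 1 = 1

s4 = 1; s8 = 0; s15 = 1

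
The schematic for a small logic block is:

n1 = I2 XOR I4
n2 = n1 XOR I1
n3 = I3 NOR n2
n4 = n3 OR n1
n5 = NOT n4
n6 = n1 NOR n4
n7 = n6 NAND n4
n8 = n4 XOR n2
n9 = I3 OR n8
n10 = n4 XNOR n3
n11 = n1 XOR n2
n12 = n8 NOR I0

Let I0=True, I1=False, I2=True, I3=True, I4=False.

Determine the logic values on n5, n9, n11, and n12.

n5 = False, n9 = True, n11 = False, n12 = False

n1 = I2 XOR I4 = True XOR False = True
n2 = n1 XOR I1 = True XOR False = True
n3 = I3 NOR n2 = True NOR True = False
n4 = n3 OR n1 = False OR True = True
n5 = NOT n4 = NOT True = False
n8 = n4 XOR n2 = True XOR True = False
n9 = I3 OR n8 = True OR False = True
n11 = n1 XOR n2 = True XOR True = False
n12 = n8 NOR I0 = False NOR True = False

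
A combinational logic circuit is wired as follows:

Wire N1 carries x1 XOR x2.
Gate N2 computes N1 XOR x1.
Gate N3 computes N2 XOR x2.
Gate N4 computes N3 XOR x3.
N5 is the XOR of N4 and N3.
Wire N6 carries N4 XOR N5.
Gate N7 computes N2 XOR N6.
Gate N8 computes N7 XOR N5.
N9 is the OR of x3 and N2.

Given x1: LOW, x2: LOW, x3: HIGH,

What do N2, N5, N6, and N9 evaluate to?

N2 = LOW  N5 = HIGH  N6 = LOW  N9 = HIGH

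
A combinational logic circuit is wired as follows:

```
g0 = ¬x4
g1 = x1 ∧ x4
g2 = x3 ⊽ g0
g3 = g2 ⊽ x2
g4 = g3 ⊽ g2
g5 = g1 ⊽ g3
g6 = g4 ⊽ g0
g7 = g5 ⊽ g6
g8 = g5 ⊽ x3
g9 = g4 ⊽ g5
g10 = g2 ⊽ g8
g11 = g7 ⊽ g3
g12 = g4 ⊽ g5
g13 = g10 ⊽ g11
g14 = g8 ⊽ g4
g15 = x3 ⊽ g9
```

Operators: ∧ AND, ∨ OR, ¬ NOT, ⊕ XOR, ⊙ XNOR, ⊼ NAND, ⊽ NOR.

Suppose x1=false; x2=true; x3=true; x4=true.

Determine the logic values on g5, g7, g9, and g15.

g5 = true, g7 = false, g9 = false, g15 = false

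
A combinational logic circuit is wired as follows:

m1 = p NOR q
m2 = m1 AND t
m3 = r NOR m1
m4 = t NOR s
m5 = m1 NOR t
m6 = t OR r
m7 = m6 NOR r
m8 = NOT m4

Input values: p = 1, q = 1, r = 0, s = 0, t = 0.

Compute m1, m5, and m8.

m1 = p NOR q = 1 NOR 1 = 0
m4 = t NOR s = 0 NOR 0 = 1
m5 = m1 NOR t = 0 NOR 0 = 1
m8 = NOT m4 = NOT 1 = 0

m1 = 0  m5 = 1  m8 = 0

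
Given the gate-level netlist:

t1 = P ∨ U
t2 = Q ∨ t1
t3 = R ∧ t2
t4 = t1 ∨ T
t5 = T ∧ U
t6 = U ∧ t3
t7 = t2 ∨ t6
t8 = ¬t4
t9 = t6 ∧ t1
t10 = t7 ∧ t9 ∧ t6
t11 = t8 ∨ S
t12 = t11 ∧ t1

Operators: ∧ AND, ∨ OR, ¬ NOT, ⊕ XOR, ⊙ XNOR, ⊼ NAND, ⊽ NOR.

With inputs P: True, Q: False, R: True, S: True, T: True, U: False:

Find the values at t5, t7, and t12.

t5 = False, t7 = True, t12 = True

t1 = P OR U = True OR False = True
t2 = Q OR t1 = False OR True = True
t3 = R AND t2 = True AND True = True
t4 = t1 OR T = True OR True = True
t5 = T AND U = True AND False = False
t6 = U AND t3 = False AND True = False
t7 = t2 OR t6 = True OR False = True
t8 = NOT t4 = NOT True = False
t11 = t8 OR S = False OR True = True
t12 = t11 AND t1 = True AND True = True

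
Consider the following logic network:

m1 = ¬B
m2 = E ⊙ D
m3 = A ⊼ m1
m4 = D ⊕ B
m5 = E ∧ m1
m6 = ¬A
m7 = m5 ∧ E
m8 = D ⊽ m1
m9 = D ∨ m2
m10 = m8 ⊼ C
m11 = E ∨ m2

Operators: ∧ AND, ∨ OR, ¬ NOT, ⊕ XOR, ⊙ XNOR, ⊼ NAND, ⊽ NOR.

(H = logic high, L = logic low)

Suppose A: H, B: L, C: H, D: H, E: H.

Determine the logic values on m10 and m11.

m1 = NOT B = NOT L = H
m2 = E XNOR D = H XNOR H = H
m8 = D NOR m1 = H NOR H = L
m10 = m8 NAND C = L NAND H = H
m11 = E OR m2 = H OR H = H

m10 = H, m11 = H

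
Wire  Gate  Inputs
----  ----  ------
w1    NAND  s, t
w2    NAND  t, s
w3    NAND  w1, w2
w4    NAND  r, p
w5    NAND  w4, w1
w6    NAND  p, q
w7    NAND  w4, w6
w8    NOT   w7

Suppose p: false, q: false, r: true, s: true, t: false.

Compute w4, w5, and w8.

w4 = true; w5 = false; w8 = true

w1 = s NAND t = true NAND false = true
w4 = r NAND p = true NAND false = true
w5 = w4 NAND w1 = true NAND true = false
w6 = p NAND q = false NAND false = true
w7 = w4 NAND w6 = true NAND true = false
w8 = NOT w7 = NOT false = true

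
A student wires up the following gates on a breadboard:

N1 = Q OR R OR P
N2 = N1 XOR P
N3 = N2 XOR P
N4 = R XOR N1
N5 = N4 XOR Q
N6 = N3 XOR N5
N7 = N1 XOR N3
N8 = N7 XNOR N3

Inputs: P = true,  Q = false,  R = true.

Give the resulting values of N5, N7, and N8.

N5 = false; N7 = false; N8 = false

N1 = Q OR R OR P = false OR true OR true = true
N2 = N1 XOR P = true XOR true = false
N3 = N2 XOR P = false XOR true = true
N4 = R XOR N1 = true XOR true = false
N5 = N4 XOR Q = false XOR false = false
N7 = N1 XOR N3 = true XOR true = false
N8 = N7 XNOR N3 = false XNOR true = false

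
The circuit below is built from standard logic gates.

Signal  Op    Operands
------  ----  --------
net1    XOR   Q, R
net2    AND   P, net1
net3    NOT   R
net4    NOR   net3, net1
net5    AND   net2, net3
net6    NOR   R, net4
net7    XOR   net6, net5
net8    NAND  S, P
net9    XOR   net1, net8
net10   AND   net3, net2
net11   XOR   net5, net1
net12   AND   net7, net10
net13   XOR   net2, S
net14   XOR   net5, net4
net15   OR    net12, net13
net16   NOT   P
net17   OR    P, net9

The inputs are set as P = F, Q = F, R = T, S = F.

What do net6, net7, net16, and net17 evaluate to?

net1 = Q XOR R = F XOR T = T
net2 = P AND net1 = F AND T = F
net3 = NOT R = NOT T = F
net4 = net3 NOR net1 = F NOR T = F
net5 = net2 AND net3 = F AND F = F
net6 = R NOR net4 = T NOR F = F
net7 = net6 XOR net5 = F XOR F = F
net8 = S NAND P = F NAND F = T
net9 = net1 XOR net8 = T XOR T = F
net16 = NOT P = NOT F = T
net17 = P OR net9 = F OR F = F

net6 = F; net7 = F; net16 = T; net17 = F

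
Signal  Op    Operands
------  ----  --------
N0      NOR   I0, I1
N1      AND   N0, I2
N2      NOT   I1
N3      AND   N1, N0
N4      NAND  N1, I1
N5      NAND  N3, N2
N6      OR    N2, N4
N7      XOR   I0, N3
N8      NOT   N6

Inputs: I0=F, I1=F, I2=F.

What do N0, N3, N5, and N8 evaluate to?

N0 = I0 NOR I1 = F NOR F = T
N1 = N0 AND I2 = T AND F = F
N2 = NOT I1 = NOT F = T
N3 = N1 AND N0 = F AND T = F
N4 = N1 NAND I1 = F NAND F = T
N5 = N3 NAND N2 = F NAND T = T
N6 = N2 OR N4 = T OR T = T
N8 = NOT N6 = NOT T = F

N0 = T; N3 = F; N5 = T; N8 = F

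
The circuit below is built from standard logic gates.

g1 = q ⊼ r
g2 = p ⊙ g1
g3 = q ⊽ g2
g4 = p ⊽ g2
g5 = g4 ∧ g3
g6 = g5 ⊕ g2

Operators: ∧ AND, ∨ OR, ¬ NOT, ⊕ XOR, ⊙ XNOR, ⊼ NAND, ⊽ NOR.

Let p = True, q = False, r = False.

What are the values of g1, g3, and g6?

g1 = q NAND r = False NAND False = True
g2 = p XNOR g1 = True XNOR True = True
g3 = q NOR g2 = False NOR True = False
g4 = p NOR g2 = True NOR True = False
g5 = g4 AND g3 = False AND False = False
g6 = g5 XOR g2 = False XOR True = True

g1 = True, g3 = False, g6 = True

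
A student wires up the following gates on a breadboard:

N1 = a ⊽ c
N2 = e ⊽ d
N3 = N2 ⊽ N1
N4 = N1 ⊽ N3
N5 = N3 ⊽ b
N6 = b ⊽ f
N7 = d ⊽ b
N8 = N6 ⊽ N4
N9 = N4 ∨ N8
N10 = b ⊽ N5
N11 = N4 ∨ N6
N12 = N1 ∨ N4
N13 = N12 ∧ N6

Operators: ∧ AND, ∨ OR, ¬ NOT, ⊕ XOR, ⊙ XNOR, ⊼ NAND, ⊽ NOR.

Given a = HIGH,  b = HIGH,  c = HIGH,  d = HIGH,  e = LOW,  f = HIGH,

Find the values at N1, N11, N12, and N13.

N1 = LOW; N11 = LOW; N12 = LOW; N13 = LOW

N1 = a NOR c = HIGH NOR HIGH = LOW
N2 = e NOR d = LOW NOR HIGH = LOW
N3 = N2 NOR N1 = LOW NOR LOW = HIGH
N4 = N1 NOR N3 = LOW NOR HIGH = LOW
N6 = b NOR f = HIGH NOR HIGH = LOW
N11 = N4 OR N6 = LOW OR LOW = LOW
N12 = N1 OR N4 = LOW OR LOW = LOW
N13 = N12 AND N6 = LOW AND LOW = LOW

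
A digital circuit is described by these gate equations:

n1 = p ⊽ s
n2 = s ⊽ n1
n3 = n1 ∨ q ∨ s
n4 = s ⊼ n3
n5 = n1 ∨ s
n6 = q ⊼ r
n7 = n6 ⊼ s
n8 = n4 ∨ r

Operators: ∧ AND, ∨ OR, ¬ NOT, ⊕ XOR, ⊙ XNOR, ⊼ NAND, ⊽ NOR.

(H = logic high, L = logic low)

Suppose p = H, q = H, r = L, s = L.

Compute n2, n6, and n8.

n2 = H, n6 = H, n8 = H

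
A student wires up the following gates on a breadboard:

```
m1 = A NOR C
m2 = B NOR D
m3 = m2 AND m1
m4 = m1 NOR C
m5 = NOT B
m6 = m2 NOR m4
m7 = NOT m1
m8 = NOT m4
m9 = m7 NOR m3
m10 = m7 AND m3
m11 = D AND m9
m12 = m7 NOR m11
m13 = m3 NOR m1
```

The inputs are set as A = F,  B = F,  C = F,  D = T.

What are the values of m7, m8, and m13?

m1 = A NOR C = F NOR F = T
m2 = B NOR D = F NOR T = F
m3 = m2 AND m1 = F AND T = F
m4 = m1 NOR C = T NOR F = F
m7 = NOT m1 = NOT T = F
m8 = NOT m4 = NOT F = T
m13 = m3 NOR m1 = F NOR T = F

m7 = F, m8 = T, m13 = F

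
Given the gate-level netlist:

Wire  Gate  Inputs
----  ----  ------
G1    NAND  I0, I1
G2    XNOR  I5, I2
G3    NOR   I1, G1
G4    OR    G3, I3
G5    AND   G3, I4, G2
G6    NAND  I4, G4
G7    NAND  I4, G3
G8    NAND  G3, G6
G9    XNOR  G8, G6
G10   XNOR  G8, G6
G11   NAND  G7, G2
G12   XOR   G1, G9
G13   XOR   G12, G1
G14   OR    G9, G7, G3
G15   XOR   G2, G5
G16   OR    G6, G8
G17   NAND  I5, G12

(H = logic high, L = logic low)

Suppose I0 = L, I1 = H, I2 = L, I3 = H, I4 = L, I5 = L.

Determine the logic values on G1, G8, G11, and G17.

G1 = I0 NAND I1 = L NAND H = H
G2 = I5 XNOR I2 = L XNOR L = H
G3 = I1 NOR G1 = H NOR H = L
G4 = G3 OR I3 = L OR H = H
G6 = I4 NAND G4 = L NAND H = H
G7 = I4 NAND G3 = L NAND L = H
G8 = G3 NAND G6 = L NAND H = H
G9 = G8 XNOR G6 = H XNOR H = H
G11 = G7 NAND G2 = H NAND H = L
G12 = G1 XOR G9 = H XOR H = L
G17 = I5 NAND G12 = L NAND L = H

G1 = H  G8 = H  G11 = L  G17 = H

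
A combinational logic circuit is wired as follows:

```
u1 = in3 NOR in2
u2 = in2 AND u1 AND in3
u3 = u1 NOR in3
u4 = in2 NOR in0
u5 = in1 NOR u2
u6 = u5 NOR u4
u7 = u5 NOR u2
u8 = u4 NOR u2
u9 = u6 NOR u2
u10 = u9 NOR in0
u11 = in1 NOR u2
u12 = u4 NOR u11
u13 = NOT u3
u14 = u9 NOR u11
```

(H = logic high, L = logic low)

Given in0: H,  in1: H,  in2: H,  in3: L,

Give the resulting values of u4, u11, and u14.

u4 = L, u11 = L, u14 = H

u1 = in3 NOR in2 = L NOR H = L
u2 = in2 AND u1 AND in3 = H AND L AND L = L
u4 = in2 NOR in0 = H NOR H = L
u5 = in1 NOR u2 = H NOR L = L
u6 = u5 NOR u4 = L NOR L = H
u9 = u6 NOR u2 = H NOR L = L
u11 = in1 NOR u2 = H NOR L = L
u14 = u9 NOR u11 = L NOR L = H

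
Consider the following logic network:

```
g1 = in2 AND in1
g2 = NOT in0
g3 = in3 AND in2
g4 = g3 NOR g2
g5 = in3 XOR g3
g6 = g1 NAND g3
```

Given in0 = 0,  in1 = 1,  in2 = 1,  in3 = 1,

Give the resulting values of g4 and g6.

g4 = 0, g6 = 0

g1 = in2 AND in1 = 1 AND 1 = 1
g2 = NOT in0 = NOT 0 = 1
g3 = in3 AND in2 = 1 AND 1 = 1
g4 = g3 NOR g2 = 1 NOR 1 = 0
g6 = g1 NAND g3 = 1 NAND 1 = 0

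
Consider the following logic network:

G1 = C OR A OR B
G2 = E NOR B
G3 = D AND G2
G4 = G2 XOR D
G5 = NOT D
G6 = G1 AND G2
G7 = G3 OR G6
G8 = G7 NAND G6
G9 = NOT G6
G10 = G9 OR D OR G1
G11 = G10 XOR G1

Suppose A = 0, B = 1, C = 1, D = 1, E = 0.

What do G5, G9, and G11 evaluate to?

G1 = C OR A OR B = 1 OR 0 OR 1 = 1
G2 = E NOR B = 0 NOR 1 = 0
G5 = NOT D = NOT 1 = 0
G6 = G1 AND G2 = 1 AND 0 = 0
G9 = NOT G6 = NOT 0 = 1
G10 = G9 OR D OR G1 = 1 OR 1 OR 1 = 1
G11 = G10 XOR G1 = 1 XOR 1 = 0

G5 = 0; G9 = 1; G11 = 0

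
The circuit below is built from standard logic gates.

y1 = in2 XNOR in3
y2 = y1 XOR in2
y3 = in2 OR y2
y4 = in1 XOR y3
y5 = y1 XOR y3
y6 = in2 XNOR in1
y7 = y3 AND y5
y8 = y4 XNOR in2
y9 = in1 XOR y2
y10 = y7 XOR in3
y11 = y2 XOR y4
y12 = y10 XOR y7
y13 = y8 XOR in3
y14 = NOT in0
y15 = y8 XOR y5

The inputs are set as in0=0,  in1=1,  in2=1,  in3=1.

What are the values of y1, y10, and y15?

y1 = 1, y10 = 1, y15 = 0

y1 = in2 XNOR in3 = 1 XNOR 1 = 1
y2 = y1 XOR in2 = 1 XOR 1 = 0
y3 = in2 OR y2 = 1 OR 0 = 1
y4 = in1 XOR y3 = 1 XOR 1 = 0
y5 = y1 XOR y3 = 1 XOR 1 = 0
y7 = y3 AND y5 = 1 AND 0 = 0
y8 = y4 XNOR in2 = 0 XNOR 1 = 0
y10 = y7 XOR in3 = 0 XOR 1 = 1
y15 = y8 XOR y5 = 0 XOR 0 = 0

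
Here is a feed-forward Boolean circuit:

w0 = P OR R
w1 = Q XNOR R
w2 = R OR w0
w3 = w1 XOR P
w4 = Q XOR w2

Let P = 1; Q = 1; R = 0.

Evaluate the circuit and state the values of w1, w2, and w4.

w0 = P OR R = 1 OR 0 = 1
w1 = Q XNOR R = 1 XNOR 0 = 0
w2 = R OR w0 = 0 OR 1 = 1
w4 = Q XOR w2 = 1 XOR 1 = 0

w1 = 0, w2 = 1, w4 = 0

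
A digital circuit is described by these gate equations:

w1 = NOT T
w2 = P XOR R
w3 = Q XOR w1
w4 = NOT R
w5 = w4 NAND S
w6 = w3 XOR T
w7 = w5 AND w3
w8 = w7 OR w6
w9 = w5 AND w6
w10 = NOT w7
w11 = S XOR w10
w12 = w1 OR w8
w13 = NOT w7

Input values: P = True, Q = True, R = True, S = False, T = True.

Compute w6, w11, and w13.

w6 = False; w11 = False; w13 = False

w1 = NOT T = NOT True = False
w3 = Q XOR w1 = True XOR False = True
w4 = NOT R = NOT True = False
w5 = w4 NAND S = False NAND False = True
w6 = w3 XOR T = True XOR True = False
w7 = w5 AND w3 = True AND True = True
w10 = NOT w7 = NOT True = False
w11 = S XOR w10 = False XOR False = False
w13 = NOT w7 = NOT True = False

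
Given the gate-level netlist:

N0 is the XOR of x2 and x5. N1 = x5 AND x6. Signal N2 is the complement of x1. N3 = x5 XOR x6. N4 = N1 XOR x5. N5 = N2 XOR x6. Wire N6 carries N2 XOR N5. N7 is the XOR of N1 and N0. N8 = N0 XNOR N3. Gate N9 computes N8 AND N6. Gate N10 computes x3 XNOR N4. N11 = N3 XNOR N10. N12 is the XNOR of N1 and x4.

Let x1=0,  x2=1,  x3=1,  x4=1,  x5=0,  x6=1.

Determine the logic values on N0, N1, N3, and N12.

N0 = 1, N1 = 0, N3 = 1, N12 = 0

N0 = x2 XOR x5 = 1 XOR 0 = 1
N1 = x5 AND x6 = 0 AND 1 = 0
N3 = x5 XOR x6 = 0 XOR 1 = 1
N12 = N1 XNOR x4 = 0 XNOR 1 = 0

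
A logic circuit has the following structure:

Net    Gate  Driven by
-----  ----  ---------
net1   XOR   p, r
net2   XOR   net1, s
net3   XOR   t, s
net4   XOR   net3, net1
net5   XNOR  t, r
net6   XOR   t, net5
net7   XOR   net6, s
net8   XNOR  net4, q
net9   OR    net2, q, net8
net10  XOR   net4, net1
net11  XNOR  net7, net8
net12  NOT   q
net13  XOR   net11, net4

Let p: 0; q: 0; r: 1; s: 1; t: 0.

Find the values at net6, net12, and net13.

net6 = 0, net12 = 1, net13 = 1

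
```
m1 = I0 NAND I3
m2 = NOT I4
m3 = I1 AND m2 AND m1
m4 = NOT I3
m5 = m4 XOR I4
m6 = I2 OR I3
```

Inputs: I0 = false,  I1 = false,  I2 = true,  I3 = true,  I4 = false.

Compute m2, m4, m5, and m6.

m2 = true  m4 = false  m5 = false  m6 = true

m2 = NOT I4 = NOT false = true
m4 = NOT I3 = NOT true = false
m5 = m4 XOR I4 = false XOR false = false
m6 = I2 OR I3 = true OR true = true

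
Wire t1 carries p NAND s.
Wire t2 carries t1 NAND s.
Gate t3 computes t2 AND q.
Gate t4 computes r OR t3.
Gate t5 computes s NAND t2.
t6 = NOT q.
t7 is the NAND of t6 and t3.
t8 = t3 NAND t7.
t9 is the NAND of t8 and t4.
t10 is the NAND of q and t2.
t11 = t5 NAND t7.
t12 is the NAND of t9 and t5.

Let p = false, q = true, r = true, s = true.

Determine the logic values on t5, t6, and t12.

t5 = true  t6 = false  t12 = true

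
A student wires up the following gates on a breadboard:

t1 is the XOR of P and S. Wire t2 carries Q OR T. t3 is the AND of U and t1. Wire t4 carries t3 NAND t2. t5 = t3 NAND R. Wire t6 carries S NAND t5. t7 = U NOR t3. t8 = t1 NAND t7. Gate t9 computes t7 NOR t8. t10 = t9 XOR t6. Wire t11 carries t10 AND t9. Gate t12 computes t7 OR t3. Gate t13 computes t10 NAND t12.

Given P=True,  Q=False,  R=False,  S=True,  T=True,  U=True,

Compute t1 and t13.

t1 = False  t13 = True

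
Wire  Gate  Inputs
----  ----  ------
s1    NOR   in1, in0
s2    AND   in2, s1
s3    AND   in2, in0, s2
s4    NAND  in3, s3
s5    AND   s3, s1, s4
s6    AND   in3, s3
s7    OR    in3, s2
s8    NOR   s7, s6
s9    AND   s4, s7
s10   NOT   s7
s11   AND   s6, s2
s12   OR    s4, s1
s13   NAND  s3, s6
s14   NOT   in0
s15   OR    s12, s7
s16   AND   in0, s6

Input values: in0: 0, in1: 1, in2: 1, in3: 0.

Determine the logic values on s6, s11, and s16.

s6 = 0, s11 = 0, s16 = 0

s1 = in1 NOR in0 = 1 NOR 0 = 0
s2 = in2 AND s1 = 1 AND 0 = 0
s3 = in2 AND in0 AND s2 = 1 AND 0 AND 0 = 0
s6 = in3 AND s3 = 0 AND 0 = 0
s11 = s6 AND s2 = 0 AND 0 = 0
s16 = in0 AND s6 = 0 AND 0 = 0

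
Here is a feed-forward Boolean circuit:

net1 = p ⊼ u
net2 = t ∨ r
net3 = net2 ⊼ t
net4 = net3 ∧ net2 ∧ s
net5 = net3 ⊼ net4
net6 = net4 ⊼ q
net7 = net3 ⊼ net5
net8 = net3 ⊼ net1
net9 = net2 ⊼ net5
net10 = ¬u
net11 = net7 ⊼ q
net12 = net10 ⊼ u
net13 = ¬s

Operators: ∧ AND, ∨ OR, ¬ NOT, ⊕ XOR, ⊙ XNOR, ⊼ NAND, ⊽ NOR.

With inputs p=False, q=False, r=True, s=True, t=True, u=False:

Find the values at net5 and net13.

net2 = t OR r = True OR True = True
net3 = net2 NAND t = True NAND True = False
net4 = net3 AND net2 AND s = False AND True AND True = False
net5 = net3 NAND net4 = False NAND False = True
net13 = NOT s = NOT True = False

net5 = True; net13 = False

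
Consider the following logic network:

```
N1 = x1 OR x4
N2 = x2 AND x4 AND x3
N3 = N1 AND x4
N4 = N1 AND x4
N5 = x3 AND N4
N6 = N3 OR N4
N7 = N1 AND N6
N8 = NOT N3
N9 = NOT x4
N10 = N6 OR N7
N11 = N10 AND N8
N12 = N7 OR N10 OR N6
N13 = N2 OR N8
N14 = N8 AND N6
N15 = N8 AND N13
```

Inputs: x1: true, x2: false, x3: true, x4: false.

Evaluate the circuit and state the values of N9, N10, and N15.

N1 = x1 OR x4 = true OR false = true
N2 = x2 AND x4 AND x3 = false AND false AND true = false
N3 = N1 AND x4 = true AND false = false
N4 = N1 AND x4 = true AND false = false
N6 = N3 OR N4 = false OR false = false
N7 = N1 AND N6 = true AND false = false
N8 = NOT N3 = NOT false = true
N9 = NOT x4 = NOT false = true
N10 = N6 OR N7 = false OR false = false
N13 = N2 OR N8 = false OR true = true
N15 = N8 AND N13 = true AND true = true

N9 = true, N10 = false, N15 = true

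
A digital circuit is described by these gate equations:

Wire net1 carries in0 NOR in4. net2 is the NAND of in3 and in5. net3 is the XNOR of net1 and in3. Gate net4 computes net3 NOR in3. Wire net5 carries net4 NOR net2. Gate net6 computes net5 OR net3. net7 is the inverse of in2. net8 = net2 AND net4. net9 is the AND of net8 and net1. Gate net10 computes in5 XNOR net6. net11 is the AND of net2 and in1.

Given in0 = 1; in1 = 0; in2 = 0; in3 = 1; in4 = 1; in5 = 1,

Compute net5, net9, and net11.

net5 = 1; net9 = 0; net11 = 0

net1 = in0 NOR in4 = 1 NOR 1 = 0
net2 = in3 NAND in5 = 1 NAND 1 = 0
net3 = net1 XNOR in3 = 0 XNOR 1 = 0
net4 = net3 NOR in3 = 0 NOR 1 = 0
net5 = net4 NOR net2 = 0 NOR 0 = 1
net8 = net2 AND net4 = 0 AND 0 = 0
net9 = net8 AND net1 = 0 AND 0 = 0
net11 = net2 AND in1 = 0 AND 0 = 0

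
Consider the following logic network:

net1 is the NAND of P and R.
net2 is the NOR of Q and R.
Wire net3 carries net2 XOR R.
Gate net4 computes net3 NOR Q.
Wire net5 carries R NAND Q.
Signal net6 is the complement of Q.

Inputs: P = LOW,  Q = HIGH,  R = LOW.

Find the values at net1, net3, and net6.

net1 = P NAND R = LOW NAND LOW = HIGH
net2 = Q NOR R = HIGH NOR LOW = LOW
net3 = net2 XOR R = LOW XOR LOW = LOW
net6 = NOT Q = NOT HIGH = LOW

net1 = HIGH  net3 = LOW  net6 = LOW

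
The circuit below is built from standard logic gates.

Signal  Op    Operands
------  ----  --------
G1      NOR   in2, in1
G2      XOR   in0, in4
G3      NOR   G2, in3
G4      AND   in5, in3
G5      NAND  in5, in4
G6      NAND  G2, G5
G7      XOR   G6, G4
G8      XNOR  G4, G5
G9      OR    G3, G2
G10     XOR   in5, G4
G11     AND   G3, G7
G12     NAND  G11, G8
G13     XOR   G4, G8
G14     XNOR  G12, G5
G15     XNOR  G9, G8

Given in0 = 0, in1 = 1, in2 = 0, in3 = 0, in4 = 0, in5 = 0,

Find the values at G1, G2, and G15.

G1 = 0; G2 = 0; G15 = 0

G1 = in2 NOR in1 = 0 NOR 1 = 0
G2 = in0 XOR in4 = 0 XOR 0 = 0
G3 = G2 NOR in3 = 0 NOR 0 = 1
G4 = in5 AND in3 = 0 AND 0 = 0
G5 = in5 NAND in4 = 0 NAND 0 = 1
G8 = G4 XNOR G5 = 0 XNOR 1 = 0
G9 = G3 OR G2 = 1 OR 0 = 1
G15 = G9 XNOR G8 = 1 XNOR 0 = 0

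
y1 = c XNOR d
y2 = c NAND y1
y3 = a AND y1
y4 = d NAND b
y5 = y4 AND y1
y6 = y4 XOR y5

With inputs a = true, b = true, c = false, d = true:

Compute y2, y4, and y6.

y2 = true; y4 = false; y6 = false

y1 = c XNOR d = false XNOR true = false
y2 = c NAND y1 = false NAND false = true
y4 = d NAND b = true NAND true = false
y5 = y4 AND y1 = false AND false = false
y6 = y4 XOR y5 = false XOR false = false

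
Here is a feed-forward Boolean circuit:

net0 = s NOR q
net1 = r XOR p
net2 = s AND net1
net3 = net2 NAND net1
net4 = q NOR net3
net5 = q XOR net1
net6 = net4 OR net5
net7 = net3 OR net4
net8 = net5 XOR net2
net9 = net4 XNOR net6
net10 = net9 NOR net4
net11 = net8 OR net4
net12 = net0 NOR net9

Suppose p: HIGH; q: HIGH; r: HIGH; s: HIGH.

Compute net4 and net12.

net4 = LOW  net12 = HIGH

net0 = s NOR q = HIGH NOR HIGH = LOW
net1 = r XOR p = HIGH XOR HIGH = LOW
net2 = s AND net1 = HIGH AND LOW = LOW
net3 = net2 NAND net1 = LOW NAND LOW = HIGH
net4 = q NOR net3 = HIGH NOR HIGH = LOW
net5 = q XOR net1 = HIGH XOR LOW = HIGH
net6 = net4 OR net5 = LOW OR HIGH = HIGH
net9 = net4 XNOR net6 = LOW XNOR HIGH = LOW
net12 = net0 NOR net9 = LOW NOR LOW = HIGH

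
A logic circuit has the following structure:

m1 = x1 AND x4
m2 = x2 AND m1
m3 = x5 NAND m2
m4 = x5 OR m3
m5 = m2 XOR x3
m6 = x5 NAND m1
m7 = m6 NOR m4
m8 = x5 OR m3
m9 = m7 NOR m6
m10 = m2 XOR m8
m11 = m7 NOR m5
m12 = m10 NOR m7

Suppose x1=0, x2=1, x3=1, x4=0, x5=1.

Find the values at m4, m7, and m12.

m4 = 1, m7 = 0, m12 = 0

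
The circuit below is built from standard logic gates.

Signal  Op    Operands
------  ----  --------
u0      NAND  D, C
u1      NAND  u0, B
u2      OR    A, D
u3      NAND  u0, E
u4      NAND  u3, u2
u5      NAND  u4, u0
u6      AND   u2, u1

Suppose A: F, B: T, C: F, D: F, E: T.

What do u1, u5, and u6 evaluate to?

u0 = D NAND C = F NAND F = T
u1 = u0 NAND B = T NAND T = F
u2 = A OR D = F OR F = F
u3 = u0 NAND E = T NAND T = F
u4 = u3 NAND u2 = F NAND F = T
u5 = u4 NAND u0 = T NAND T = F
u6 = u2 AND u1 = F AND F = F

u1 = F  u5 = F  u6 = F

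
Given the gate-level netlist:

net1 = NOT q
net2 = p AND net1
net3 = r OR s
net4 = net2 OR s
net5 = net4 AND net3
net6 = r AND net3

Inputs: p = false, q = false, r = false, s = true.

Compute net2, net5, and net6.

net2 = false  net5 = true  net6 = false

net1 = NOT q = NOT false = true
net2 = p AND net1 = false AND true = false
net3 = r OR s = false OR true = true
net4 = net2 OR s = false OR true = true
net5 = net4 AND net3 = true AND true = true
net6 = r AND net3 = false AND true = false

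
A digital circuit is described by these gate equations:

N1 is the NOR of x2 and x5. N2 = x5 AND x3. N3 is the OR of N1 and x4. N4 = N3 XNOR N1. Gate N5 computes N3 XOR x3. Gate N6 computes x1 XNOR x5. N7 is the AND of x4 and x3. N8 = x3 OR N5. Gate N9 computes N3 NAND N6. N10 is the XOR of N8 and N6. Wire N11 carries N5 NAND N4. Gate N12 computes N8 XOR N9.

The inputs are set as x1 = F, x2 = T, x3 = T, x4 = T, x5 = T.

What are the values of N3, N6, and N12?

N1 = x2 NOR x5 = T NOR T = F
N3 = N1 OR x4 = F OR T = T
N5 = N3 XOR x3 = T XOR T = F
N6 = x1 XNOR x5 = F XNOR T = F
N8 = x3 OR N5 = T OR F = T
N9 = N3 NAND N6 = T NAND F = T
N12 = N8 XOR N9 = T XOR T = F

N3 = T, N6 = F, N12 = F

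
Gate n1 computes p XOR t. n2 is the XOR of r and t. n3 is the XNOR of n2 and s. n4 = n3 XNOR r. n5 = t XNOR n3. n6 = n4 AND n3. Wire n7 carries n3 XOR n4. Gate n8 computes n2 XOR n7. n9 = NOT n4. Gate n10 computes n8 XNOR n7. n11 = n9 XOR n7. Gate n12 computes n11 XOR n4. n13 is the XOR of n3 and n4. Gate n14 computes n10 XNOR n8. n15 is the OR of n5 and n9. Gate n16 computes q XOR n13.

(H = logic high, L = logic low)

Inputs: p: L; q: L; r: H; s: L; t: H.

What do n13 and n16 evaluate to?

n13 = L; n16 = L

n2 = r XOR t = H XOR H = L
n3 = n2 XNOR s = L XNOR L = H
n4 = n3 XNOR r = H XNOR H = H
n13 = n3 XOR n4 = H XOR H = L
n16 = q XOR n13 = L XOR L = L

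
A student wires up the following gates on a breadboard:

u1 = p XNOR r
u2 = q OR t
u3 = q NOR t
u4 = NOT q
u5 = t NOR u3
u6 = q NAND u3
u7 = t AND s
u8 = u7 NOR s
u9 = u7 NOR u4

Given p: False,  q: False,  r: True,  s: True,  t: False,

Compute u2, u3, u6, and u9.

u2 = q OR t = False OR False = False
u3 = q NOR t = False NOR False = True
u4 = NOT q = NOT False = True
u6 = q NAND u3 = False NAND True = True
u7 = t AND s = False AND True = False
u9 = u7 NOR u4 = False NOR True = False

u2 = False, u3 = True, u6 = True, u9 = False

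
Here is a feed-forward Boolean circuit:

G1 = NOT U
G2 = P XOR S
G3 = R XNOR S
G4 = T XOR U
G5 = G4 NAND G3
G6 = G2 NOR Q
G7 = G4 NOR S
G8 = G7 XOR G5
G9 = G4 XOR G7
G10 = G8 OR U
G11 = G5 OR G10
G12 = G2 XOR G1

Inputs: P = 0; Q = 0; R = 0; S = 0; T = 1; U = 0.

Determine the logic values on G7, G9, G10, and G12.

G1 = NOT U = NOT 0 = 1
G2 = P XOR S = 0 XOR 0 = 0
G3 = R XNOR S = 0 XNOR 0 = 1
G4 = T XOR U = 1 XOR 0 = 1
G5 = G4 NAND G3 = 1 NAND 1 = 0
G7 = G4 NOR S = 1 NOR 0 = 0
G8 = G7 XOR G5 = 0 XOR 0 = 0
G9 = G4 XOR G7 = 1 XOR 0 = 1
G10 = G8 OR U = 0 OR 0 = 0
G12 = G2 XOR G1 = 0 XOR 1 = 1

G7 = 0  G9 = 1  G10 = 0  G12 = 1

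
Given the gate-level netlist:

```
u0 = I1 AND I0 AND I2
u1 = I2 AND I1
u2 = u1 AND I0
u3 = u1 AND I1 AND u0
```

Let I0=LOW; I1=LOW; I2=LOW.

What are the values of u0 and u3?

u0 = LOW, u3 = LOW

u0 = I1 AND I0 AND I2 = LOW AND LOW AND LOW = LOW
u1 = I2 AND I1 = LOW AND LOW = LOW
u3 = u1 AND I1 AND u0 = LOW AND LOW AND LOW = LOW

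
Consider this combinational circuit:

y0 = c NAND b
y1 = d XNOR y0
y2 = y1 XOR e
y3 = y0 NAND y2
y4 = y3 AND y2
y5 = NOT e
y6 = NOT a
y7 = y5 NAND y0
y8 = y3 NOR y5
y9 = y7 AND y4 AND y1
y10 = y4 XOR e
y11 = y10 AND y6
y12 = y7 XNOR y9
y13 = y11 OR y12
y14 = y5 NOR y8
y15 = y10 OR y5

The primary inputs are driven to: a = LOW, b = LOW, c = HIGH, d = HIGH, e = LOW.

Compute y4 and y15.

y4 = LOW; y15 = HIGH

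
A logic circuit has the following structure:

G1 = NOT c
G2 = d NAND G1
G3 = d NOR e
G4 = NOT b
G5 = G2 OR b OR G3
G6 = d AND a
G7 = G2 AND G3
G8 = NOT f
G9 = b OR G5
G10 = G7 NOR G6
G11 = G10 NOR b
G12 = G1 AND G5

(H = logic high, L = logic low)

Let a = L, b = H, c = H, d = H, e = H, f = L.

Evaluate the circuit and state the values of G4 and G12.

G4 = L  G12 = L

G1 = NOT c = NOT H = L
G2 = d NAND G1 = H NAND L = H
G3 = d NOR e = H NOR H = L
G4 = NOT b = NOT H = L
G5 = G2 OR b OR G3 = H OR H OR L = H
G12 = G1 AND G5 = L AND H = L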